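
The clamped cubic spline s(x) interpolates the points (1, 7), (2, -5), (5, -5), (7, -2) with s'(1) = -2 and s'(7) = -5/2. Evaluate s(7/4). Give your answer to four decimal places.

Write M_i for s''(x_i). With h_i = 1, 3, 2 and divided differences Δ_i = -12, 0, 3/2, the continuity of s' gives the tridiagonal system
  1·M_0 + 8·M_1 + 3·M_2 = 6(Δ_1 - Δ_0) = 72
  3·M_1 + 10·M_2 + 2·M_3 = 6(Δ_2 - Δ_1) = 9
Clamped end conditions give two more equations: 2h_0·M_0 + h_0·M_1 = 6(Δ_0 - s'(1)) = -60 and h_2·M_2 + 2h_2·M_3 = 6(s'(7) - Δ_2) = -24.
Hence M_0 = -485/13, M_1 = 190/13, M_2 = -33/13, M_3 = -123/26.
On [1, 2], s(x) = 7 - 2·(x - 1) - 485/26·(x - 1)² + 225/26·(x - 1)³.
With (x - 1) = 3/4: s(7/4) = -2233/1664.

-1.3419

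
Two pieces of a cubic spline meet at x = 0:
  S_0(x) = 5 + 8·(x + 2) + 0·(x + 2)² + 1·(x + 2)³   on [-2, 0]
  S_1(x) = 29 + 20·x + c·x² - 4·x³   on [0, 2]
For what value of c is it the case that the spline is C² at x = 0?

6

S_0''(x) = 0 + 6·(x + 2), so S_0''(0) = 12. On the right, S_1''(0) = 2c, so c = 6.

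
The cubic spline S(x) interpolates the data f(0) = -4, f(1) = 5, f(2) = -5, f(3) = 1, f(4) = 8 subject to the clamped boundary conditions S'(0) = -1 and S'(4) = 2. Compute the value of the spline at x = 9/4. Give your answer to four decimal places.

Write M_i for S''(x_i). With h_i = 1, 1, 1, 1 and divided differences Δ_i = 9, -10, 6, 7, the continuity of S' gives the tridiagonal system
  1·M_0 + 4·M_1 + 1·M_2 = 6(Δ_1 - Δ_0) = -114
  1·M_1 + 4·M_2 + 1·M_3 = 6(Δ_2 - Δ_1) = 96
  1·M_2 + 4·M_3 + 1·M_4 = 6(Δ_3 - Δ_2) = 6
Clamped end conditions give two more equations: 2h_0·M_0 + h_0·M_1 = 6(Δ_0 - S'(0)) = 60 and h_3·M_3 + 2h_3·M_4 = 6(S'(4) - Δ_3) = -30.
Solving: M_0 = 1569/28, M_1 = -729/14, M_2 = 153/4, M_3 = -69/14, M_4 = -351/28.
On [2, 3], S(x) = -5 - 83/14·(x - 2) + 153/8·(x - 2)² - 403/56·(x - 2)³.
With (x - 2) = 1/4: S(9/4) = -19351/3584.

-5.3993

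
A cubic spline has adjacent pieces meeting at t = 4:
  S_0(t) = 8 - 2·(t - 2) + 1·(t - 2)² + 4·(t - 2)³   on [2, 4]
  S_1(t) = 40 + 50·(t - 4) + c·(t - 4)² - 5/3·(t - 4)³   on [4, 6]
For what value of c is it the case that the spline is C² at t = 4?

S_0''(t) = 2 + 24·(t - 2), so S_0''(4) = 50. On the right, S_1''(4) = 2c, so c = 25.

25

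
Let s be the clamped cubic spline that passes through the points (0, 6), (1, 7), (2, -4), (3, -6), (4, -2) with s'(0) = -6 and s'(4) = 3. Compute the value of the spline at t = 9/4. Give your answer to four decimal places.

Put m_i = s'' at the i-th knot. Here h = (1, 1, 1, 1) and Δ = (1, -11, -2, 4), so the interior equations h_(i-1)·m_(i-1) + 2(h_(i-1)+h_i)·m_i + h_i·m_(i+1) = 6(Δ_i − Δ_(i-1)) read
  1·m_0 + 4·m_1 + 1·m_2 = 6(Δ_1 - Δ_0) = -72
  1·m_1 + 4·m_2 + 1·m_3 = 6(Δ_2 - Δ_1) = 54
  1·m_2 + 4·m_3 + 1·m_4 = 6(Δ_3 - Δ_2) = 36
Clamped end conditions give two more equations: 2h_0·m_0 + h_0·m_1 = 6(Δ_0 - s'(0)) = 42 and h_3·m_3 + 2h_3·m_4 = 6(s'(4) - Δ_3) = -6.
Solving the tridiagonal system: m_0 = 1041/28, m_1 = -453/14, m_2 = 81/4, m_3 = 75/14, m_4 = -159/28.
On [2, 3], s(t) = -4 - 135/14·(t - 2) + 81/8·(t - 2)² - 139/56·(t - 2)³.
With (t - 2) = 1/4: s(9/4) = -20847/3584.

-5.8167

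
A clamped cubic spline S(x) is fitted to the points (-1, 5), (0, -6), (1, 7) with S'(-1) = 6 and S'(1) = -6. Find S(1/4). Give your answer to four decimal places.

Put M_i = S'' at the i-th knot. Here h = (1, 1) and Δ = (-11, 13), so the interior equations h_(i-1)·M_(i-1) + 2(h_(i-1)+h_i)·M_i + h_i·M_(i+1) = 6(Δ_i − Δ_(i-1)) read
  1·M_0 + 4·M_1 + 1·M_2 = 6(Δ_1 - Δ_0) = 144
Clamped end conditions give two more equations: 2h_0·M_0 + h_0·M_1 = 6(Δ_0 - S'(-1)) = -102 and h_1·M_1 + 2h_1·M_2 = 6(S'(1) - Δ_1) = -114.
Solving the tridiagonal system: M_0 = -93, M_1 = 84, M_2 = -99.
On [0, 1], S(x) = -6 + 3/2·x + 42·x² - 61/2·x³.
With x = 1/4: S(1/4) = -445/128.

-3.4766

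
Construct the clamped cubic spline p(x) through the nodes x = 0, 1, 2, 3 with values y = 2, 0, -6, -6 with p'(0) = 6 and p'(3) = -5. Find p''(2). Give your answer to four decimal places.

Put σ_i = p'' at the i-th knot. Here h = (1, 1, 1) and Δ = (-2, -6, 0), so the interior equations h_(i-1)·σ_(i-1) + 2(h_(i-1)+h_i)·σ_i + h_i·σ_(i+1) = 6(Δ_i − Δ_(i-1)) read
  1·σ_0 + 4·σ_1 + 1·σ_2 = 6(Δ_1 - Δ_0) = -24
  1·σ_1 + 4·σ_2 + 1·σ_3 = 6(Δ_2 - Δ_1) = 36
Clamped end conditions give two more equations: 2h_0·σ_0 + h_0·σ_1 = 6(Δ_0 - p'(0)) = -48 and h_2·σ_2 + 2h_2·σ_3 = 6(p'(3) - Δ_2) = -30.
Solving: σ_0 = -326/15, σ_1 = -68/15, σ_2 = 238/15, σ_3 = -344/15.

15.8667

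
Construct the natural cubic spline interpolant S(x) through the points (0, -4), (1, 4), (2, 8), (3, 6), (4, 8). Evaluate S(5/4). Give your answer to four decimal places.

Write σ_i for S''(x_i). With h_i = 1, 1, 1, 1 and divided differences Δ_i = 8, 4, -2, 2, the continuity of S' gives the tridiagonal system
  1·σ_0 + 4·σ_1 + 1·σ_2 = 6(Δ_1 - Δ_0) = -24
  1·σ_1 + 4·σ_2 + 1·σ_3 = 6(Δ_2 - Δ_1) = -36
  1·σ_2 + 4·σ_3 + 1·σ_4 = 6(Δ_3 - Δ_2) = 24
Natural end conditions: σ_0 = σ_4 = 0.
Solving the tridiagonal system: σ_0 = 0, σ_1 = -24/7, σ_2 = -72/7, σ_3 = 60/7, σ_4 = 0.
On [1, 2], S(x) = 4 + 48/7·(x - 1) - 12/7·(x - 1)² - 8/7·(x - 1)³.
With (x - 1) = 1/4: S(5/4) = 313/56.

5.5893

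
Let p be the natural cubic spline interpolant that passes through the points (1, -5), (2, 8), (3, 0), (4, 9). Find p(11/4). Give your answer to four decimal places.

1.6313

Put M_i = p'' at the i-th knot. Here h = (1, 1, 1) and Δ = (13, -8, 9), so the interior equations h_(i-1)·M_(i-1) + 2(h_(i-1)+h_i)·M_i + h_i·M_(i+1) = 6(Δ_i − Δ_(i-1)) read
  1·M_0 + 4·M_1 + 1·M_2 = 6(Δ_1 - Δ_0) = -126
  1·M_1 + 4·M_2 + 1·M_3 = 6(Δ_2 - Δ_1) = 102
Natural end conditions: M_0 = M_3 = 0.
Solving the tridiagonal system: M_0 = 0, M_1 = -202/5, M_2 = 178/5, M_3 = 0.
On [2, 3], p(x) = 8 - 7/15·(x - 2) - 101/5·(x - 2)² + 38/3·(x - 2)³.
With (x - 2) = 3/4: p(11/4) = 261/160.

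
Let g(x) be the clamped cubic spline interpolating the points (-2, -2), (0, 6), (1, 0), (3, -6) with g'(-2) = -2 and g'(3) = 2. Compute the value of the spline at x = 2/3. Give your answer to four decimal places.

2.5694

Put σ_i = g'' at the i-th knot. Here h = (2, 1, 2) and Δ = (4, -6, -3), so the interior equations h_(i-1)·σ_(i-1) + 2(h_(i-1)+h_i)·σ_i + h_i·σ_(i+1) = 6(Δ_i − Δ_(i-1)) read
  2·σ_0 + 6·σ_1 + 1·σ_2 = 6(Δ_1 - Δ_0) = -60
  1·σ_1 + 6·σ_2 + 2·σ_3 = 6(Δ_2 - Δ_1) = 18
Clamped end conditions give two more equations: 2h_0·σ_0 + h_0·σ_1 = 6(Δ_0 - g'(-2)) = 36 and h_2·σ_2 + 2h_2·σ_3 = 6(g'(3) - Δ_2) = 30.
Solving: σ_0 = 275/16, σ_1 = -131/8, σ_2 = 31/8, σ_3 = 89/16.
On [0, 1], g(x) = 6 - 19/16·x - 131/16·x² + 27/8·x³.
With x = 2/3: g(2/3) = 185/72.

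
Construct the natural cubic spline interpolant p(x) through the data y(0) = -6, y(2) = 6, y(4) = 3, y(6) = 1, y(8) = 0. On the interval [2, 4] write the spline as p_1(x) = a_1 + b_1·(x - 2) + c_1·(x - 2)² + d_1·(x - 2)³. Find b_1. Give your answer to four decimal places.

1.9286

Write σ_i for p''(x_i). With h_i = 2, 2, 2, 2 and divided differences Δ_i = 6, -3/2, -1, -1/2, the continuity of p' gives the tridiagonal system
  2·σ_0 + 8·σ_1 + 2·σ_2 = 6(Δ_1 - Δ_0) = -45
  2·σ_1 + 8·σ_2 + 2·σ_3 = 6(Δ_2 - Δ_1) = 3
  2·σ_2 + 8·σ_3 + 2·σ_4 = 6(Δ_3 - Δ_2) = 3
Natural end conditions: σ_0 = σ_4 = 0.
Solving: σ_0 = 0, σ_1 = -171/28, σ_2 = 27/14, σ_3 = -3/28, σ_4 = 0.
On [2, 4], with p_1(x) = a_1 + b_1·(x - 2) + c_1·(x - 2)² + d_1·(x - 2)³: c_1 = σ_1/2 = -171/56, d_1 = (σ_2 - σ_1)/(6h_1) = 75/112, b_1 = Δ_1 - h_1(2σ_1 + σ_2)/6 = 27/14.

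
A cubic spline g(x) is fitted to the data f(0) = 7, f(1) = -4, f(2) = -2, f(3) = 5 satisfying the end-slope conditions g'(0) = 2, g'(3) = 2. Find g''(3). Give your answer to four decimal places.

With M_i denoting the second derivative at x_i, h_i = 1, 1, 1, and Δ_i = (y_(i+1) − y_i)/h_i = -11, 2, 7:
  1·M_0 + 4·M_1 + 1·M_2 = 6(Δ_1 - Δ_0) = 78
  1·M_1 + 4·M_2 + 1·M_3 = 6(Δ_2 - Δ_1) = 30
Clamped end conditions give two more equations: 2h_0·M_0 + h_0·M_1 = 6(Δ_0 - g'(0)) = -78 and h_2·M_2 + 2h_2·M_3 = 6(g'(3) - Δ_2) = -30.
Hence M_0 = -276/5, M_1 = 162/5, M_2 = 18/5, M_3 = -84/5.

-16.8000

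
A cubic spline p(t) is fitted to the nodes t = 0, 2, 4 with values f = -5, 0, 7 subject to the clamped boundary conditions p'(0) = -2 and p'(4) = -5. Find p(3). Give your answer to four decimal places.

With M_i denoting the second derivative at x_i, h_i = 2, 2, and Δ_i = (y_(i+1) − y_i)/h_i = 5/2, 7/2:
  2·M_0 + 8·M_1 + 2·M_2 = 6(Δ_1 - Δ_0) = 6
Clamped end conditions give two more equations: 2h_0·M_0 + h_0·M_1 = 6(Δ_0 - p'(0)) = 27 and h_1·M_1 + 2h_1·M_2 = 6(p'(4) - Δ_1) = -51.
Solving the tridiagonal system: M_0 = 21/4, M_1 = 3, M_2 = -57/4.
On [2, 4], p(t) = 0 + 25/4·(t - 2) + 3/2·(t - 2)² - 23/16·(t - 2)³.
With (t - 2) = 1: p(3) = 101/16.

6.3125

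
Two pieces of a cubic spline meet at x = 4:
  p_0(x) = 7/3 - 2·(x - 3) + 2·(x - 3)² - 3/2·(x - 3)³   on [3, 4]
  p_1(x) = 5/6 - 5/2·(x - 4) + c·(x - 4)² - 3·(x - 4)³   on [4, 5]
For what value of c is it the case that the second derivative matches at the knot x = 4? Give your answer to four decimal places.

-2.5000

p_0''(x) = 4 - 9·(x - 3), so p_0''(4) = -5. On the right, p_1''(4) = 2c, so c = -5/2.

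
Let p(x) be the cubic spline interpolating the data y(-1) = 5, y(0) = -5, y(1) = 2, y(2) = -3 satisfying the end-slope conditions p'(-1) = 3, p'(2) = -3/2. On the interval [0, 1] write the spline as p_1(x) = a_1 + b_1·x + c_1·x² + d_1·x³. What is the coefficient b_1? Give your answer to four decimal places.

-3.7000

Put M_i = p'' at the i-th knot. Here h = (1, 1, 1) and Δ = (-10, 7, -5), so the interior equations h_(i-1)·M_(i-1) + 2(h_(i-1)+h_i)·M_i + h_i·M_(i+1) = 6(Δ_i − Δ_(i-1)) read
  1·M_0 + 4·M_1 + 1·M_2 = 6(Δ_1 - Δ_0) = 102
  1·M_1 + 4·M_2 + 1·M_3 = 6(Δ_2 - Δ_1) = -72
Clamped end conditions give two more equations: 2h_0·M_0 + h_0·M_1 = 6(Δ_0 - p'(-1)) = -78 and h_2·M_2 + 2h_2·M_3 = 6(p'(2) - Δ_2) = 21.
Solving the tridiagonal system: M_0 = -323/5, M_1 = 256/5, M_2 = -191/5, M_3 = 148/5.
On [0, 1], with p_1(x) = a_1 + b_1·x + c_1·x² + d_1·x³: c_1 = M_1/2 = 128/5, d_1 = (M_2 - M_1)/(6h_1) = -149/10, b_1 = Δ_1 - h_1(2M_1 + M_2)/6 = -37/10.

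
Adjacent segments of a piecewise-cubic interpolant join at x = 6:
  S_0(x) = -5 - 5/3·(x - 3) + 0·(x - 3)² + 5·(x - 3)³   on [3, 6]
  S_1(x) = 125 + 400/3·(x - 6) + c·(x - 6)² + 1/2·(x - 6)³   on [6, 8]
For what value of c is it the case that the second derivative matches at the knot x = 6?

S_0''(x) = 0 + 30·(x - 3), so S_0''(6) = 90. On the right, S_1''(6) = 2c, so c = 45.

45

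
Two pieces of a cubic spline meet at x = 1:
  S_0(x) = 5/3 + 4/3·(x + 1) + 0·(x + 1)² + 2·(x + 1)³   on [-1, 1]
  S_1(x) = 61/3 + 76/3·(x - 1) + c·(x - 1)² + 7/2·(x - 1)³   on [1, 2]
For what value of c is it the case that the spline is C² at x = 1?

12

S_0''(x) = 0 + 12·(x + 1), so S_0''(1) = 24. On the right, S_1''(1) = 2c, so c = 12.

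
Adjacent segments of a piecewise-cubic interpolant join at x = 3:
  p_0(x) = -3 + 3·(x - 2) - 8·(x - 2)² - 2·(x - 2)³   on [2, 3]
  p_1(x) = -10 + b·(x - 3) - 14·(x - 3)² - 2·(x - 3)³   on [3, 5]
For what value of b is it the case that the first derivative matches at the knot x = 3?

p_0'(x) = 3 - 16·(x - 2) - 6·(x - 2)², so p_0'(3) = -19. On the right, p_1'(3) = b, so b = -19.

-19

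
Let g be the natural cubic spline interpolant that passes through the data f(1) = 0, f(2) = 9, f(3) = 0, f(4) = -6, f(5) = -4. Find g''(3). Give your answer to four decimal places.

9.4286

Let m_i = g''(x_i). Step sizes h_i = 1, 1, 1, 1; slopes of the chords Δ_i = (y_(i+1) - y_i)/h_i = 9, -9, -6, 2.
  1·m_0 + 4·m_1 + 1·m_2 = 6(Δ_1 - Δ_0) = -108
  1·m_1 + 4·m_2 + 1·m_3 = 6(Δ_2 - Δ_1) = 18
  1·m_2 + 4·m_3 + 1·m_4 = 6(Δ_3 - Δ_2) = 48
Natural end conditions: m_0 = m_4 = 0.
Hence m_0 = 0, m_1 = -411/14, m_2 = 66/7, m_3 = 135/14, m_4 = 0.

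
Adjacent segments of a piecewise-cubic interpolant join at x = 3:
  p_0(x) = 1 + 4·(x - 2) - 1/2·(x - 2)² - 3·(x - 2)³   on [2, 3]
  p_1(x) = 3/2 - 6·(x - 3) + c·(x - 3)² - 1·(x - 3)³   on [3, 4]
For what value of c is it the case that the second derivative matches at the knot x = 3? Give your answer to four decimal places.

-9.5000

p_0''(x) = -1 - 18·(x - 2), so p_0''(3) = -19. On the right, p_1''(3) = 2c, so c = -19/2.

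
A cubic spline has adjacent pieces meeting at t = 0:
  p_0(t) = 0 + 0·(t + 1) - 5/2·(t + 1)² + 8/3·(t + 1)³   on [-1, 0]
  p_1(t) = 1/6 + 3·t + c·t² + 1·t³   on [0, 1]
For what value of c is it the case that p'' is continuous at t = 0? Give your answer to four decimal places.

p_0''(t) = -5 + 16·(t + 1), so p_0''(0) = 11. On the right, p_1''(0) = 2c, so c = 11/2.

5.5000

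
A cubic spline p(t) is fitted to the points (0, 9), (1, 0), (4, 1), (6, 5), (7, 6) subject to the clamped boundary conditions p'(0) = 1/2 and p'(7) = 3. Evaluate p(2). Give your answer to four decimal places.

With σ_i denoting the second derivative at x_i, h_i = 1, 3, 2, 1, and Δ_i = (y_(i+1) − y_i)/h_i = -9, 1/3, 2, 1:
  1·σ_0 + 8·σ_1 + 3·σ_2 = 6(Δ_1 - Δ_0) = 56
  3·σ_1 + 10·σ_2 + 2·σ_3 = 6(Δ_2 - Δ_1) = 10
  2·σ_2 + 6·σ_3 + 1·σ_4 = 6(Δ_3 - Δ_2) = -6
Clamped end conditions give two more equations: 2h_0·σ_0 + h_0·σ_1 = 6(Δ_0 - p'(0)) = -57 and h_3·σ_3 + 2h_3·σ_4 = 6(p'(7) - Δ_3) = 12.
Solving: σ_0 = -5123/148, σ_1 = 905/74, σ_2 = -1069/444, σ_3 = -145/111, σ_4 = 1477/222.
On [1, 4], p(t) = 0 - 3165/296·(t - 1) + 905/148·(t - 1)² - 6499/7992·(t - 1)³.
With (t - 1) = 1: p(2) = -10771/1998.

-5.3909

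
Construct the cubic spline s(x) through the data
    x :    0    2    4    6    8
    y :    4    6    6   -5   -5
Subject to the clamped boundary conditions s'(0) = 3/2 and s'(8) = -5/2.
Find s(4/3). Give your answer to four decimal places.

5.3095

Let M_i = s''(x_i). Step sizes h_i = 2, 2, 2, 2; slopes of the chords Δ_i = (y_(i+1) - y_i)/h_i = 1, 0, -11/2, 0.
  2·M_0 + 8·M_1 + 2·M_2 = 6(Δ_1 - Δ_0) = -6
  2·M_1 + 8·M_2 + 2·M_3 = 6(Δ_2 - Δ_1) = -33
  2·M_2 + 8·M_3 + 2·M_4 = 6(Δ_3 - Δ_2) = 33
Clamped end conditions give two more equations: 2h_0·M_0 + h_0·M_1 = 6(Δ_0 - s'(0)) = -3 and h_3·M_3 + 2h_3·M_4 = 6(s'(8) - Δ_3) = -15.
Solving: M_0 = -149/112, M_1 = 65/56, M_2 = -101/16, M_3 = 425/56, M_4 = -845/112.
On [0, 2], s(x) = 4 + 3/2·x - 149/224·x² + 93/448·x³.
With x = 4/3: s(4/3) = 223/42.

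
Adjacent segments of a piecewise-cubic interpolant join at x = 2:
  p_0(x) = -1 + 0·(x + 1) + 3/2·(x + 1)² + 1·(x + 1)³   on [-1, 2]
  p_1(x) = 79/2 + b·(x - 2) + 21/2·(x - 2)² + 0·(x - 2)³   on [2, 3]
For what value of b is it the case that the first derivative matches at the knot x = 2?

p_0'(x) = 0 + 3·(x + 1) + 3·(x + 1)², so p_0'(2) = 36. On the right, p_1'(2) = b, so b = 36.

36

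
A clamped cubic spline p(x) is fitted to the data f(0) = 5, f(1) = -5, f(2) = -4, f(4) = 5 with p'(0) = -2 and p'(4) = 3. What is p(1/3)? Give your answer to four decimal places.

2.6717

With M_i denoting the second derivative at x_i, h_i = 1, 1, 2, and Δ_i = (y_(i+1) − y_i)/h_i = -10, 1, 9/2:
  1·M_0 + 4·M_1 + 1·M_2 = 6(Δ_1 - Δ_0) = 66
  1·M_1 + 6·M_2 + 2·M_3 = 6(Δ_2 - Δ_1) = 21
Clamped end conditions give two more equations: 2h_0·M_0 + h_0·M_1 = 6(Δ_0 - p'(0)) = -48 and h_2·M_2 + 2h_2·M_3 = 6(p'(4) - Δ_2) = -9.
Hence M_0 = -811/22, M_1 = 283/11, M_2 = -1/22, M_3 = -49/22.
On [0, 1], p(x) = 5 - 2·x - 811/44·x² + 459/44·x³.
With x = 1/3: p(1/3) = 529/198.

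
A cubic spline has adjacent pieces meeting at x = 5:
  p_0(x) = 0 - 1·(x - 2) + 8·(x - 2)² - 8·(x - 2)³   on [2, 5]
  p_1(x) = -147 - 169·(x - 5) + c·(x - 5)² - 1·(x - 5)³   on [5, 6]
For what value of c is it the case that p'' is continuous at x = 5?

p_0''(x) = 16 - 48·(x - 2), so p_0''(5) = -128. On the right, p_1''(5) = 2c, so c = -64.

-64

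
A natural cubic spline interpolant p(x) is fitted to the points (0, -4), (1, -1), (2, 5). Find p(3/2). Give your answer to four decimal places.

1.7188

With M_i denoting the second derivative at x_i, h_i = 1, 1, and Δ_i = (y_(i+1) − y_i)/h_i = 3, 6:
  1·M_0 + 4·M_1 + 1·M_2 = 6(Δ_1 - Δ_0) = 18
Natural end conditions: M_0 = M_2 = 0.
Forward elimination and back-substitution give M_0 = 0, M_1 = 9/2, M_2 = 0.
On [1, 2], p(x) = -1 + 9/2·(x - 1) + 9/4·(x - 1)² - 3/4·(x - 1)³.
With (x - 1) = 1/2: p(3/2) = 55/32.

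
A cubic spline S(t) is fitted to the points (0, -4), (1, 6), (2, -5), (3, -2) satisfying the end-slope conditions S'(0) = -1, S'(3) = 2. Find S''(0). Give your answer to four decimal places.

61.6000

With M_i denoting the second derivative at x_i, h_i = 1, 1, 1, and Δ_i = (y_(i+1) − y_i)/h_i = 10, -11, 3:
  1·M_0 + 4·M_1 + 1·M_2 = 6(Δ_1 - Δ_0) = -126
  1·M_1 + 4·M_2 + 1·M_3 = 6(Δ_2 - Δ_1) = 84
Clamped end conditions give two more equations: 2h_0·M_0 + h_0·M_1 = 6(Δ_0 - S'(0)) = 66 and h_2·M_2 + 2h_2·M_3 = 6(S'(3) - Δ_2) = -6.
Forward elimination and back-substitution give M_0 = 308/5, M_1 = -286/5, M_2 = 206/5, M_3 = -118/5.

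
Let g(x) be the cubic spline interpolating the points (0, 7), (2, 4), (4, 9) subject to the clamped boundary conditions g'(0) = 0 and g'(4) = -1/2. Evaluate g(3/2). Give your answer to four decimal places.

Write M_i for g''(x_i). With h_i = 2, 2 and divided differences Δ_i = -3/2, 5/2, the continuity of g' gives the tridiagonal system
  2·M_0 + 8·M_1 + 2·M_2 = 6(Δ_1 - Δ_0) = 24
Clamped end conditions give two more equations: 2h_0·M_0 + h_0·M_1 = 6(Δ_0 - g'(0)) = -9 and h_1·M_1 + 2h_1·M_2 = 6(g'(4) - Δ_1) = -18.
Forward elimination and back-substitution give M_0 = -43/8, M_1 = 25/4, M_2 = -61/8.
On [0, 2], g(x) = 7 + 0·x - 43/16·x² + 31/32·x³.
With x = 3/2: g(3/2) = 1081/256.

4.2227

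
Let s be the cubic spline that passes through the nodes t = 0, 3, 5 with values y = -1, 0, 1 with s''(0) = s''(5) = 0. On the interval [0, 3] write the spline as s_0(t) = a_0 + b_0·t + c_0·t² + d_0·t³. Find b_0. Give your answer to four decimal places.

Put M_i = s'' at the i-th knot. Here h = (3, 2) and Δ = (1/3, 1/2), so the interior equations h_(i-1)·M_(i-1) + 2(h_(i-1)+h_i)·M_i + h_i·M_(i+1) = 6(Δ_i − Δ_(i-1)) read
  3·M_0 + 10·M_1 + 2·M_2 = 6(Δ_1 - Δ_0) = 1
Natural end conditions: M_0 = M_2 = 0.
Forward elimination and back-substitution give M_0 = 0, M_1 = 1/10, M_2 = 0.
On [0, 3], with s_0(t) = a_0 + b_0·t + c_0·t² + d_0·t³: c_0 = M_0/2 = 0, d_0 = (M_1 - M_0)/(6h_0) = 1/180, b_0 = Δ_0 - h_0(2M_0 + M_1)/6 = 17/60.

0.2833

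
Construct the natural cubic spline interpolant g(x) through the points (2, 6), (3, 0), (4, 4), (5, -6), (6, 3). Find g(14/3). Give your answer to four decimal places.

-3.1892

With M_i denoting the second derivative at x_i, h_i = 1, 1, 1, 1, and Δ_i = (y_(i+1) − y_i)/h_i = -6, 4, -10, 9:
  1·M_0 + 4·M_1 + 1·M_2 = 6(Δ_1 - Δ_0) = 60
  1·M_1 + 4·M_2 + 1·M_3 = 6(Δ_2 - Δ_1) = -84
  1·M_2 + 4·M_3 + 1·M_4 = 6(Δ_3 - Δ_2) = 114
Natural end conditions: M_0 = M_4 = 0.
Solving: M_0 = 0, M_1 = 675/28, M_2 = -255/7, M_3 = 1053/28, M_4 = 0.
On [4, 5], g(x) = 4 - 33/8·(x - 4) - 255/14·(x - 4)² + 691/56·(x - 4)³.
With (x - 4) = 2/3: g(14/3) = -2411/756.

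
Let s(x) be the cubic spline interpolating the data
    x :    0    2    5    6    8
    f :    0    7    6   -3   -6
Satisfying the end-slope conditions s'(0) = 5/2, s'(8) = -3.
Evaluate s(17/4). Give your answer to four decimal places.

With M_i denoting the second derivative at x_i, h_i = 2, 3, 1, 2, and Δ_i = (y_(i+1) − y_i)/h_i = 7/2, -1/3, -9, -3/2:
  2·M_0 + 10·M_1 + 3·M_2 = 6(Δ_1 - Δ_0) = -23
  3·M_1 + 8·M_2 + 1·M_3 = 6(Δ_2 - Δ_1) = -52
  1·M_2 + 6·M_3 + 2·M_4 = 6(Δ_3 - Δ_2) = 45
Clamped end conditions give two more equations: 2h_0·M_0 + h_0·M_1 = 6(Δ_0 - s'(0)) = 6 and h_3·M_3 + 2h_3·M_4 = 6(s'(8) - Δ_3) = -9.
Hence M_0 = 223/136, M_1 = -19/68, M_2 = -1597/204, M_3 = 2339/204, M_4 = -3257/408.
On [2, 5], s(x) = 7 + 525/136·(x - 2) - 19/136·(x - 2)² - 385/918·(x - 2)³.
With (x - 2) = 9/4: s(17/4) = 11099/1088.

10.2013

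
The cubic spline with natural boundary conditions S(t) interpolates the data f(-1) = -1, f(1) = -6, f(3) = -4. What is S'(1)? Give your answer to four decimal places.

Put σ_i = S'' at the i-th knot. Here h = (2, 2) and Δ = (-5/2, 1), so the interior equations h_(i-1)·σ_(i-1) + 2(h_(i-1)+h_i)·σ_i + h_i·σ_(i+1) = 6(Δ_i − Δ_(i-1)) read
  2·σ_0 + 8·σ_1 + 2·σ_2 = 6(Δ_1 - Δ_0) = 21
Natural end conditions: σ_0 = σ_2 = 0.
Hence σ_0 = 0, σ_1 = 21/8, σ_2 = 0.
On [1, 3], S'(t) = b_1 + 2c_1·(t - 1) + 3d_1·(t - 1)² with b_1 = Δ_1 - h_1(2σ_1 + σ_2)/6 = -3/4, c_1 = σ_1/2 = 21/16, d_1 = (σ_2 - σ_1)/(6h_1) = -7/32. So S'(1) = -3/4.

-0.7500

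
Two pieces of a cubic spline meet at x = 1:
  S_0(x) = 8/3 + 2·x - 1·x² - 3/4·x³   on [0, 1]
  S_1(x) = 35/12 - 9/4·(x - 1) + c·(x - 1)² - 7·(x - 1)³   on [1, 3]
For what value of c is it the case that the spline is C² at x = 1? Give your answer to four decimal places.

S_0''(x) = -2 - 9/2·x, so S_0''(1) = -13/2. On the right, S_1''(1) = 2c, so c = -13/4.

-3.2500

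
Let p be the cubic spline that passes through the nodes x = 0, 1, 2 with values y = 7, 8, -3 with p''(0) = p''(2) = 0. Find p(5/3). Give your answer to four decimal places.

1.5556

Let σ_i = p''(x_i). Step sizes h_i = 1, 1; slopes of the chords Δ_i = (y_(i+1) - y_i)/h_i = 1, -11.
  1·σ_0 + 4·σ_1 + 1·σ_2 = 6(Δ_1 - Δ_0) = -72
Natural end conditions: σ_0 = σ_2 = 0.
Solving: σ_0 = 0, σ_1 = -18, σ_2 = 0.
On [1, 2], p(x) = 8 - 5·(x - 1) - 9·(x - 1)² + 3·(x - 1)³.
With (x - 1) = 2/3: p(5/3) = 14/9.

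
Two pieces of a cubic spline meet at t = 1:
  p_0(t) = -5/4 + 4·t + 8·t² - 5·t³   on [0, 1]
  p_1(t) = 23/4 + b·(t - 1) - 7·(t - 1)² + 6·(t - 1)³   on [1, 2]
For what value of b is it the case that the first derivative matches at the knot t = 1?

5

p_0'(t) = 4 + 16·t - 15·t², so p_0'(1) = 5. On the right, p_1'(1) = b, so b = 5.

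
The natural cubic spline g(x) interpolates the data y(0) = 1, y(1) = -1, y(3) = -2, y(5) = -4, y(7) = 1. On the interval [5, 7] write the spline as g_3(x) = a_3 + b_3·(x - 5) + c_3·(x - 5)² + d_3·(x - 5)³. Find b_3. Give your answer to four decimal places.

Let σ_i = g''(x_i). Step sizes h_i = 1, 2, 2, 2; slopes of the chords Δ_i = (y_(i+1) - y_i)/h_i = -2, -1/2, -1, 5/2.
  1·σ_0 + 6·σ_1 + 2·σ_2 = 6(Δ_1 - Δ_0) = 9
  2·σ_1 + 8·σ_2 + 2·σ_3 = 6(Δ_2 - Δ_1) = -3
  2·σ_2 + 8·σ_3 + 2·σ_4 = 6(Δ_3 - Δ_2) = 21
Natural end conditions: σ_0 = σ_4 = 0.
Solving: σ_0 = 0, σ_1 = 84/41, σ_2 = -135/82, σ_3 = 249/82, σ_4 = 0.
On [5, 7], with g_3(x) = a_3 + b_3·(x - 5) + c_3·(x - 5)² + d_3·(x - 5)³: c_3 = σ_3/2 = 249/164, d_3 = (σ_4 - σ_3)/(6h_3) = -83/328, b_3 = Δ_3 - h_3(2σ_3 + σ_4)/6 = 39/82.

0.4756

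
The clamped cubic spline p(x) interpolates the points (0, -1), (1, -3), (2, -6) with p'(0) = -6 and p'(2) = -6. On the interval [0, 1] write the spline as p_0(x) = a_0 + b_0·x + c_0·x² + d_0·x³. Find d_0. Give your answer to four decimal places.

-2.7500

Put σ_i = p'' at the i-th knot. Here h = (1, 1) and Δ = (-2, -3), so the interior equations h_(i-1)·σ_(i-1) + 2(h_(i-1)+h_i)·σ_i + h_i·σ_(i+1) = 6(Δ_i − Δ_(i-1)) read
  1·σ_0 + 4·σ_1 + 1·σ_2 = 6(Δ_1 - Δ_0) = -6
Clamped end conditions give two more equations: 2h_0·σ_0 + h_0·σ_1 = 6(Δ_0 - p'(0)) = 24 and h_1·σ_1 + 2h_1·σ_2 = 6(p'(2) - Δ_1) = -18.
Hence σ_0 = 27/2, σ_1 = -3, σ_2 = -15/2.
On [0, 1], with p_0(x) = a_0 + b_0·x + c_0·x² + d_0·x³: c_0 = σ_0/2 = 27/4, d_0 = (σ_1 - σ_0)/(6h_0) = -11/4, b_0 = Δ_0 - h_0(2σ_0 + σ_1)/6 = -6.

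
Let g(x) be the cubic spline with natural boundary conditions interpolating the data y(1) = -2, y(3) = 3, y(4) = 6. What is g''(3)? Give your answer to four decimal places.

0.5000

Write m_i for g''(x_i). With h_i = 2, 1 and divided differences Δ_i = 5/2, 3, the continuity of g' gives the tridiagonal system
  2·m_0 + 6·m_1 + 1·m_2 = 6(Δ_1 - Δ_0) = 3
Natural end conditions: m_0 = m_2 = 0.
Hence m_0 = 0, m_1 = 1/2, m_2 = 0.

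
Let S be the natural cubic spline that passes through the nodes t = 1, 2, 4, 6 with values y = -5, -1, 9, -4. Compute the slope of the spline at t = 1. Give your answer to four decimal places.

3.2955

With m_i denoting the second derivative at x_i, h_i = 1, 2, 2, and Δ_i = (y_(i+1) − y_i)/h_i = 4, 5, -13/2:
  1·m_0 + 6·m_1 + 2·m_2 = 6(Δ_1 - Δ_0) = 6
  2·m_1 + 8·m_2 + 2·m_3 = 6(Δ_2 - Δ_1) = -69
Natural end conditions: m_0 = m_3 = 0.
Solving: m_0 = 0, m_1 = 93/22, m_2 = -213/22, m_3 = 0.
On [1, 2], S'(t) = b_0 + 2c_0·(t - 1) + 3d_0·(t - 1)² with b_0 = Δ_0 - h_0(2m_0 + m_1)/6 = 145/44, c_0 = m_0/2 = 0, d_0 = (m_1 - m_0)/(6h_0) = 31/44. So S'(1) = 145/44.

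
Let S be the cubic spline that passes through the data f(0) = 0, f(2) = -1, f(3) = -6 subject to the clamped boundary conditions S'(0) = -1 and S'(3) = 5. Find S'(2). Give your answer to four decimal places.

With m_i denoting the second derivative at x_i, h_i = 2, 1, and Δ_i = (y_(i+1) − y_i)/h_i = -1/2, -5:
  2·m_0 + 6·m_1 + 1·m_2 = 6(Δ_1 - Δ_0) = -27
Clamped end conditions give two more equations: 2h_0·m_0 + h_0·m_1 = 6(Δ_0 - S'(0)) = 3 and h_1·m_1 + 2h_1·m_2 = 6(S'(3) - Δ_1) = 60.
Hence m_0 = 29/4, m_1 = -13, m_2 = 73/2.
On [2, 3], S'(x) = b_1 + 2c_1·(x - 2) + 3d_1·(x - 2)² with b_1 = Δ_1 - h_1(2m_1 + m_2)/6 = -27/4, c_1 = m_1/2 = -13/2, d_1 = (m_2 - m_1)/(6h_1) = 33/4. So S'(2) = -27/4.

-6.7500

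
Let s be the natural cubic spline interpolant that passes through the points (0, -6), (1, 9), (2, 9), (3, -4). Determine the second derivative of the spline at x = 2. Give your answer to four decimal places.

-14.8000

Put σ_i = s'' at the i-th knot. Here h = (1, 1, 1) and Δ = (15, 0, -13), so the interior equations h_(i-1)·σ_(i-1) + 2(h_(i-1)+h_i)·σ_i + h_i·σ_(i+1) = 6(Δ_i − Δ_(i-1)) read
  1·σ_0 + 4·σ_1 + 1·σ_2 = 6(Δ_1 - Δ_0) = -90
  1·σ_1 + 4·σ_2 + 1·σ_3 = 6(Δ_2 - Δ_1) = -78
Natural end conditions: σ_0 = σ_3 = 0.
Hence σ_0 = 0, σ_1 = -94/5, σ_2 = -74/5, σ_3 = 0.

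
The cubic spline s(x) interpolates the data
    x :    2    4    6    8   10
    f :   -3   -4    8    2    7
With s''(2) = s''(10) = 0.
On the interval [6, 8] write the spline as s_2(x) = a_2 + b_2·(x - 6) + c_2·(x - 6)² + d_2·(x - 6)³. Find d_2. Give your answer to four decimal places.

1.4152

Let M_i = s''(x_i). Step sizes h_i = 2, 2, 2, 2; slopes of the chords Δ_i = (y_(i+1) - y_i)/h_i = -1/2, 6, -3, 5/2.
  2·M_0 + 8·M_1 + 2·M_2 = 6(Δ_1 - Δ_0) = 39
  2·M_1 + 8·M_2 + 2·M_3 = 6(Δ_2 - Δ_1) = -54
  2·M_2 + 8·M_3 + 2·M_4 = 6(Δ_3 - Δ_2) = 33
Natural end conditions: M_0 = M_4 = 0.
Solving the tridiagonal system: M_0 = 0, M_1 = 417/56, M_2 = -72/7, M_3 = 375/56, M_4 = 0.
On [6, 8], with s_2(x) = a_2 + b_2·(x - 6) + c_2·(x - 6)² + d_2·(x - 6)³: c_2 = M_2/2 = -36/7, d_2 = (M_3 - M_2)/(6h_2) = 317/224, b_2 = Δ_2 - h_2(2M_2 + M_3)/6 = 13/8.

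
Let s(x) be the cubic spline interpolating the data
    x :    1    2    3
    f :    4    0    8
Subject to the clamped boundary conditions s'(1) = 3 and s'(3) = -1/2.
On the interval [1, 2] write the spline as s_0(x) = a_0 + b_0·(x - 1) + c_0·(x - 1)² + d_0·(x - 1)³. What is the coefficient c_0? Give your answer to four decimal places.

-20.3750

Write σ_i for s''(x_i). With h_i = 1, 1 and divided differences Δ_i = -4, 8, the continuity of s' gives the tridiagonal system
  1·σ_0 + 4·σ_1 + 1·σ_2 = 6(Δ_1 - Δ_0) = 72
Clamped end conditions give two more equations: 2h_0·σ_0 + h_0·σ_1 = 6(Δ_0 - s'(1)) = -42 and h_1·σ_1 + 2h_1·σ_2 = 6(s'(3) - Δ_1) = -51.
Solving: σ_0 = -163/4, σ_1 = 79/2, σ_2 = -181/4.
On [1, 2], with s_0(x) = a_0 + b_0·(x - 1) + c_0·(x - 1)² + d_0·(x - 1)³: c_0 = σ_0/2 = -163/8, d_0 = (σ_1 - σ_0)/(6h_0) = 107/8, b_0 = Δ_0 - h_0(2σ_0 + σ_1)/6 = 3.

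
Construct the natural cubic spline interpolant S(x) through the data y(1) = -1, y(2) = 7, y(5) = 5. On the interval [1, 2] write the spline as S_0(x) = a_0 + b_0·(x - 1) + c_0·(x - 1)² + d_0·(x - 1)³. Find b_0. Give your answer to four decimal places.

Write M_i for S''(x_i). With h_i = 1, 3 and divided differences Δ_i = 8, -2/3, the continuity of S' gives the tridiagonal system
  1·M_0 + 8·M_1 + 3·M_2 = 6(Δ_1 - Δ_0) = -52
Natural end conditions: M_0 = M_2 = 0.
Solving: M_0 = 0, M_1 = -13/2, M_2 = 0.
On [1, 2], with S_0(x) = a_0 + b_0·(x - 1) + c_0·(x - 1)² + d_0·(x - 1)³: c_0 = M_0/2 = 0, d_0 = (M_1 - M_0)/(6h_0) = -13/12, b_0 = Δ_0 - h_0(2M_0 + M_1)/6 = 109/12.

9.0833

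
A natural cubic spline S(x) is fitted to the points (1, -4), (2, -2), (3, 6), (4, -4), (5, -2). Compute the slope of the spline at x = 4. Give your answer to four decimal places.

-7.2143

Put m_i = S'' at the i-th knot. Here h = (1, 1, 1, 1) and Δ = (2, 8, -10, 2), so the interior equations h_(i-1)·m_(i-1) + 2(h_(i-1)+h_i)·m_i + h_i·m_(i+1) = 6(Δ_i − Δ_(i-1)) read
  1·m_0 + 4·m_1 + 1·m_2 = 6(Δ_1 - Δ_0) = 36
  1·m_1 + 4·m_2 + 1·m_3 = 6(Δ_2 - Δ_1) = -108
  1·m_2 + 4·m_3 + 1·m_4 = 6(Δ_3 - Δ_2) = 72
Natural end conditions: m_0 = m_4 = 0.
Solving the tridiagonal system: m_0 = 0, m_1 = 261/14, m_2 = -270/7, m_3 = 387/14, m_4 = 0.
On [4, 5], S'(x) = b_3 + 2c_3·(x - 4) + 3d_3·(x - 4)² with b_3 = Δ_3 - h_3(2m_3 + m_4)/6 = -101/14, c_3 = m_3/2 = 387/28, d_3 = (m_4 - m_3)/(6h_3) = -129/28. So S'(4) = -101/14.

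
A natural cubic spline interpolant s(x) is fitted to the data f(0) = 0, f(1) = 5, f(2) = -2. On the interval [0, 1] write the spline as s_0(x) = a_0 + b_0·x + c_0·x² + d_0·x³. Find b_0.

Write M_i for s''(x_i). With h_i = 1, 1 and divided differences Δ_i = 5, -7, the continuity of s' gives the tridiagonal system
  1·M_0 + 4·M_1 + 1·M_2 = 6(Δ_1 - Δ_0) = -72
Natural end conditions: M_0 = M_2 = 0.
Hence M_0 = 0, M_1 = -18, M_2 = 0.
On [0, 1], with s_0(x) = a_0 + b_0·x + c_0·x² + d_0·x³: c_0 = M_0/2 = 0, d_0 = (M_1 - M_0)/(6h_0) = -3, b_0 = Δ_0 - h_0(2M_0 + M_1)/6 = 8.

8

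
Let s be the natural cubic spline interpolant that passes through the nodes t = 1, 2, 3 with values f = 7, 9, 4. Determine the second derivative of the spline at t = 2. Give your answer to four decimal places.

With M_i denoting the second derivative at x_i, h_i = 1, 1, and Δ_i = (y_(i+1) − y_i)/h_i = 2, -5:
  1·M_0 + 4·M_1 + 1·M_2 = 6(Δ_1 - Δ_0) = -42
Natural end conditions: M_0 = M_2 = 0.
Forward elimination and back-substitution give M_0 = 0, M_1 = -21/2, M_2 = 0.

-10.5000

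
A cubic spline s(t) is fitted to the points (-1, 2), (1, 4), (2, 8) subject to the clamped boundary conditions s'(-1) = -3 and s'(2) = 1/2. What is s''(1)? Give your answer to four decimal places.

Put m_i = s'' at the i-th knot. Here h = (2, 1) and Δ = (1, 4), so the interior equations h_(i-1)·m_(i-1) + 2(h_(i-1)+h_i)·m_i + h_i·m_(i+1) = 6(Δ_i − Δ_(i-1)) read
  2·m_0 + 6·m_1 + 1·m_2 = 6(Δ_1 - Δ_0) = 18
Clamped end conditions give two more equations: 2h_0·m_0 + h_0·m_1 = 6(Δ_0 - s'(-1)) = 24 and h_1·m_1 + 2h_1·m_2 = 6(s'(2) - Δ_1) = -21.
Solving the tridiagonal system: m_0 = 25/6, m_1 = 11/3, m_2 = -37/3.

3.6667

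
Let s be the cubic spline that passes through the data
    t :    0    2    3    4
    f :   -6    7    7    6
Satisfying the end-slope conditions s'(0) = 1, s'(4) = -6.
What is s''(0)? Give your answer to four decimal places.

14.4091

Write m_i for s''(x_i). With h_i = 2, 1, 1 and divided differences Δ_i = 13/2, 0, -1, the continuity of s' gives the tridiagonal system
  2·m_0 + 6·m_1 + 1·m_2 = 6(Δ_1 - Δ_0) = -39
  1·m_1 + 4·m_2 + 1·m_3 = 6(Δ_2 - Δ_1) = -6
Clamped end conditions give two more equations: 2h_0·m_0 + h_0·m_1 = 6(Δ_0 - s'(0)) = 33 and h_2·m_2 + 2h_2·m_3 = 6(s'(4) - Δ_2) = -30.
Hence m_0 = 317/22, m_1 = -271/22, m_2 = 67/11, m_3 = -397/22.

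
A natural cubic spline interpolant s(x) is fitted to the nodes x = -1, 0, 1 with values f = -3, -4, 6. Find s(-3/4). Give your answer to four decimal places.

Write M_i for s''(x_i). With h_i = 1, 1 and divided differences Δ_i = -1, 10, the continuity of s' gives the tridiagonal system
  1·M_0 + 4·M_1 + 1·M_2 = 6(Δ_1 - Δ_0) = 66
Natural end conditions: M_0 = M_2 = 0.
Forward elimination and back-substitution give M_0 = 0, M_1 = 33/2, M_2 = 0.
On [-1, 0], s(x) = -3 - 15/4·(x + 1) + 0·(x + 1)² + 11/4·(x + 1)³.
With (x + 1) = 1/4: s(-3/4) = -997/256.

-3.8945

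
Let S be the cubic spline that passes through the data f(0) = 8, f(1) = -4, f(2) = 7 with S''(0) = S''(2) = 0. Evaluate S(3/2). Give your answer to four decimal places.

Put m_i = S'' at the i-th knot. Here h = (1, 1) and Δ = (-12, 11), so the interior equations h_(i-1)·m_(i-1) + 2(h_(i-1)+h_i)·m_i + h_i·m_(i+1) = 6(Δ_i − Δ_(i-1)) read
  1·m_0 + 4·m_1 + 1·m_2 = 6(Δ_1 - Δ_0) = 138
Natural end conditions: m_0 = m_2 = 0.
Forward elimination and back-substitution give m_0 = 0, m_1 = 69/2, m_2 = 0.
On [1, 2], S(x) = -4 - 1/2·(x - 1) + 69/4·(x - 1)² - 23/4·(x - 1)³.
With (x - 1) = 1/2: S(3/2) = -21/32.

-0.6563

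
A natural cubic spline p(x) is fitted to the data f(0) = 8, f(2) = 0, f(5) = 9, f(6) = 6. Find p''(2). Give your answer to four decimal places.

6.2535

Let m_i = p''(x_i). Step sizes h_i = 2, 3, 1; slopes of the chords Δ_i = (y_(i+1) - y_i)/h_i = -4, 3, -3.
  2·m_0 + 10·m_1 + 3·m_2 = 6(Δ_1 - Δ_0) = 42
  3·m_1 + 8·m_2 + 1·m_3 = 6(Δ_2 - Δ_1) = -36
Natural end conditions: m_0 = m_3 = 0.
Solving: m_0 = 0, m_1 = 444/71, m_2 = -486/71, m_3 = 0.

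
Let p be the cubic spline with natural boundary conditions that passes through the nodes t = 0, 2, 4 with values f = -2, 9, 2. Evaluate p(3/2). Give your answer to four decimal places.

7.7266

With M_i denoting the second derivative at x_i, h_i = 2, 2, and Δ_i = (y_(i+1) − y_i)/h_i = 11/2, -7/2:
  2·M_0 + 8·M_1 + 2·M_2 = 6(Δ_1 - Δ_0) = -54
Natural end conditions: M_0 = M_2 = 0.
Hence M_0 = 0, M_1 = -27/4, M_2 = 0.
On [0, 2], p(t) = -2 + 31/4·t + 0·t² - 9/16·t³.
With t = 3/2: p(3/2) = 989/128.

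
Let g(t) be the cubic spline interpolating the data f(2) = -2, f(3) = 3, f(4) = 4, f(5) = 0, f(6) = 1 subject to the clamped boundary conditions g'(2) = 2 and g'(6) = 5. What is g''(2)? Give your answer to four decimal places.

With M_i denoting the second derivative at x_i, h_i = 1, 1, 1, 1, and Δ_i = (y_(i+1) − y_i)/h_i = 5, 1, -4, 1:
  1·M_0 + 4·M_1 + 1·M_2 = 6(Δ_1 - Δ_0) = -24
  1·M_1 + 4·M_2 + 1·M_3 = 6(Δ_2 - Δ_1) = -30
  1·M_2 + 4·M_3 + 1·M_4 = 6(Δ_3 - Δ_2) = 30
Clamped end conditions give two more equations: 2h_0·M_0 + h_0·M_1 = 6(Δ_0 - g'(2)) = 18 and h_3·M_3 + 2h_3·M_4 = 6(g'(6) - Δ_3) = 24.
Forward elimination and back-substitution give M_0 = 177/14, M_1 = -51/7, M_2 = -15/2, M_3 = 51/7, M_4 = 117/14.

12.6429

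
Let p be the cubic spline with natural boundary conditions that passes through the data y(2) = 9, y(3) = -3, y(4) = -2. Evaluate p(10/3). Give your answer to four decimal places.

-3.8704

Write M_i for p''(x_i). With h_i = 1, 1 and divided differences Δ_i = -12, 1, the continuity of p' gives the tridiagonal system
  1·M_0 + 4·M_1 + 1·M_2 = 6(Δ_1 - Δ_0) = 78
Natural end conditions: M_0 = M_2 = 0.
Forward elimination and back-substitution give M_0 = 0, M_1 = 39/2, M_2 = 0.
On [3, 4], p(x) = -3 - 11/2·(x - 3) + 39/4·(x - 3)² - 13/4·(x - 3)³.
With (x - 3) = 1/3: p(10/3) = -209/54.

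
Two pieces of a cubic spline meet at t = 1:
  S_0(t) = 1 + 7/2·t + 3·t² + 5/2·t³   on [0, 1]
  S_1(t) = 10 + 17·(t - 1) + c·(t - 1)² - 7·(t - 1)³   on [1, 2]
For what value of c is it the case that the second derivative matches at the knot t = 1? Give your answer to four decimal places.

10.5000

S_0''(t) = 6 + 15·t, so S_0''(1) = 21. On the right, S_1''(1) = 2c, so c = 21/2.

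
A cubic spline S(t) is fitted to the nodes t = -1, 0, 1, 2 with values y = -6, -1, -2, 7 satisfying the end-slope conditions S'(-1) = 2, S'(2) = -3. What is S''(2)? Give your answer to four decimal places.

-52.9333

Let m_i = S''(x_i). Step sizes h_i = 1, 1, 1; slopes of the chords Δ_i = (y_(i+1) - y_i)/h_i = 5, -1, 9.
  1·m_0 + 4·m_1 + 1·m_2 = 6(Δ_1 - Δ_0) = -36
  1·m_1 + 4·m_2 + 1·m_3 = 6(Δ_2 - Δ_1) = 60
Clamped end conditions give two more equations: 2h_0·m_0 + h_0·m_1 = 6(Δ_0 - S'(-1)) = 18 and h_2·m_2 + 2h_2·m_3 = 6(S'(2) - Δ_2) = -72.
Solving: m_0 = 304/15, m_1 = -338/15, m_2 = 508/15, m_3 = -794/15.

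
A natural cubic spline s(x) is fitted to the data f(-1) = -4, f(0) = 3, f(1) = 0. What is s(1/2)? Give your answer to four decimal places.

2.4375

With σ_i denoting the second derivative at x_i, h_i = 1, 1, and Δ_i = (y_(i+1) − y_i)/h_i = 7, -3:
  1·σ_0 + 4·σ_1 + 1·σ_2 = 6(Δ_1 - Δ_0) = -60
Natural end conditions: σ_0 = σ_2 = 0.
Solving the tridiagonal system: σ_0 = 0, σ_1 = -15, σ_2 = 0.
On [0, 1], s(x) = 3 + 2·x - 15/2·x² + 5/2·x³.
With x = 1/2: s(1/2) = 39/16.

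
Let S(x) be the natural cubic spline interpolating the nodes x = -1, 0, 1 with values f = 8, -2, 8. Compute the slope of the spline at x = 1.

15

Put M_i = S'' at the i-th knot. Here h = (1, 1) and Δ = (-10, 10), so the interior equations h_(i-1)·M_(i-1) + 2(h_(i-1)+h_i)·M_i + h_i·M_(i+1) = 6(Δ_i − Δ_(i-1)) read
  1·M_0 + 4·M_1 + 1·M_2 = 6(Δ_1 - Δ_0) = 120
Natural end conditions: M_0 = M_2 = 0.
Hence M_0 = 0, M_1 = 30, M_2 = 0.
On [0, 1], S'(x) = b_1 + 2c_1·x + 3d_1·x² with b_1 = Δ_1 - h_1(2M_1 + M_2)/6 = 0, c_1 = M_1/2 = 15, d_1 = (M_2 - M_1)/(6h_1) = -5. So S'(1) = 15.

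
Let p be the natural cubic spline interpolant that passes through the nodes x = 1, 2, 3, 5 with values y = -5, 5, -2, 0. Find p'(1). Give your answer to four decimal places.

14.7826

Let M_i = p''(x_i). Step sizes h_i = 1, 1, 2; slopes of the chords Δ_i = (y_(i+1) - y_i)/h_i = 10, -7, 1.
  1·M_0 + 4·M_1 + 1·M_2 = 6(Δ_1 - Δ_0) = -102
  1·M_1 + 6·M_2 + 2·M_3 = 6(Δ_2 - Δ_1) = 48
Natural end conditions: M_0 = M_3 = 0.
Hence M_0 = 0, M_1 = -660/23, M_2 = 294/23, M_3 = 0.
On [1, 2], p'(x) = b_0 + 2c_0·(x - 1) + 3d_0·(x - 1)² with b_0 = Δ_0 - h_0(2M_0 + M_1)/6 = 340/23, c_0 = M_0/2 = 0, d_0 = (M_1 - M_0)/(6h_0) = -110/23. So p'(1) = 340/23.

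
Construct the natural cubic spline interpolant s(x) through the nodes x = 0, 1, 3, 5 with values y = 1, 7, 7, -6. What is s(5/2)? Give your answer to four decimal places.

8.5511

Let m_i = s''(x_i). Step sizes h_i = 1, 2, 2; slopes of the chords Δ_i = (y_(i+1) - y_i)/h_i = 6, 0, -13/2.
  1·m_0 + 6·m_1 + 2·m_2 = 6(Δ_1 - Δ_0) = -36
  2·m_1 + 8·m_2 + 2·m_3 = 6(Δ_2 - Δ_1) = -39
Natural end conditions: m_0 = m_3 = 0.
Hence m_0 = 0, m_1 = -105/22, m_2 = -81/22, m_3 = 0.
On [1, 3], s(x) = 7 + 97/22·(x - 1) - 105/44·(x - 1)² + 1/11·(x - 1)³.
With (x - 1) = 3/2: s(5/2) = 1505/176.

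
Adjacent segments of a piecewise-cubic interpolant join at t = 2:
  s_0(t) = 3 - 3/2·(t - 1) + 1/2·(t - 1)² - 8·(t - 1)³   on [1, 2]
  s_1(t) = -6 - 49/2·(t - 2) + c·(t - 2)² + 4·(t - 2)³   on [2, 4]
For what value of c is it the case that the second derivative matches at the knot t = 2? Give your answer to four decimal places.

-23.5000

s_0''(t) = 1 - 48·(t - 1), so s_0''(2) = -47. On the right, s_1''(2) = 2c, so c = -47/2.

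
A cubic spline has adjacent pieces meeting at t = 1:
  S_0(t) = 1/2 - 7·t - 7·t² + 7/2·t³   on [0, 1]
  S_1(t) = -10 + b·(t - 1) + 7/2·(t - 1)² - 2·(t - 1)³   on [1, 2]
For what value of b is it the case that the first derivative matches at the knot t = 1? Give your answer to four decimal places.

-10.5000

S_0'(t) = -7 - 14·t + 21/2·t², so S_0'(1) = -21/2. On the right, S_1'(1) = b, so b = -21/2.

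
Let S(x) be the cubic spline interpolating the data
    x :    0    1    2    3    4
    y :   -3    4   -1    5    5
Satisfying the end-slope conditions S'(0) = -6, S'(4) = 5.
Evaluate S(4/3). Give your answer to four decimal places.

3.2513

Write M_i for S''(x_i). With h_i = 1, 1, 1, 1 and divided differences Δ_i = 7, -5, 6, 0, the continuity of S' gives the tridiagonal system
  1·M_0 + 4·M_1 + 1·M_2 = 6(Δ_1 - Δ_0) = -72
  1·M_1 + 4·M_2 + 1·M_3 = 6(Δ_2 - Δ_1) = 66
  1·M_2 + 4·M_3 + 1·M_4 = 6(Δ_3 - Δ_2) = -36
Clamped end conditions give two more equations: 2h_0·M_0 + h_0·M_1 = 6(Δ_0 - S'(0)) = 78 and h_3·M_3 + 2h_3·M_4 = 6(S'(4) - Δ_3) = 30.
Hence M_0 = 1667/28, M_1 = -575/14, M_2 = 131/4, M_3 = -335/14, M_4 = 755/28.
On [1, 2], S(x) = 4 + 181/56·(x - 1) - 575/28·(x - 1)² + 689/56·(x - 1)³.
With (x - 1) = 1/3: S(4/3) = 1229/378.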